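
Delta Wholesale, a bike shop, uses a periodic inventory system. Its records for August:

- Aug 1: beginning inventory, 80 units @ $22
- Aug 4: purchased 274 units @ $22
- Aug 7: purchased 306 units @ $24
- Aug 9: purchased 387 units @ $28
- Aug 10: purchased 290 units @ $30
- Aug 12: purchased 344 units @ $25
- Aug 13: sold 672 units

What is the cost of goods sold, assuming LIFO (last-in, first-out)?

COGS = $18,364

Aug 13, 672 sold [LIFO — newest first]: 344 @ $25 + 290 @ $30 + 38 @ $28 = $18,364
Ending inventory: 80 @ $22 + 274 @ $22 + 306 @ $24 + 349 @ $28 = $24,904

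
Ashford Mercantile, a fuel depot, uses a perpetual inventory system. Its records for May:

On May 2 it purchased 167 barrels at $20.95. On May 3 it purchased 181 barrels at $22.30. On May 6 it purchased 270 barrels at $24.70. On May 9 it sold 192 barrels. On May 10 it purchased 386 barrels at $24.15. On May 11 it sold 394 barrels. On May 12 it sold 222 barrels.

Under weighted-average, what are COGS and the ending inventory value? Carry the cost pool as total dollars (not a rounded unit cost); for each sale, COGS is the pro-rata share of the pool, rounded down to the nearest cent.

After May 2: 167 on hand, pool $3,498.65 (≈ $20.9500 each)
After May 3: 348 on hand, pool $7,534.95 (≈ $21.6522 each)
After May 6: 618 on hand, pool $14,203.95 (≈ $22.9837 each)
May 9, sell 192: 192/618 × $14,203.95 → $4,412.87
After May 10: 812 on hand, pool $19,112.98 (≈ $23.5382 each)
May 11, sell 394: 394/812 × $19,112.98 → $9,274.03
May 12, sell 222: 222/418 × $9,838.95 → $5,225.47
Total COGS = $4,412.87 + $9,274.03 + $5,225.47 = $18,912.37
Ending inventory (cost pool remaining) = $4,613.48
Check: goods available $23,525.85 = COGS $18,912.37 + ending $4,613.48

COGS = $18,912.37; ending inventory = $4,613.48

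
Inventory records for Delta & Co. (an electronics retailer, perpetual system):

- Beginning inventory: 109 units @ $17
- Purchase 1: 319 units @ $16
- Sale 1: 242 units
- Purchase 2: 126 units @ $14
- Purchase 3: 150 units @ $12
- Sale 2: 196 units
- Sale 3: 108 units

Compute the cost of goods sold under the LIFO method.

Sale 1 (242) [LIFO — newest first]: 242 @ $16 = $3,872
Sale 2 (196) [LIFO — newest first]: 150 @ $12 + 46 @ $14 = $2,444
Sale 3 (108) [LIFO — newest first]: 80 @ $14 + 28 @ $16 = $1,568
Total COGS = $3,872 + $2,444 + $1,568 = $7,884
Ending inventory: 109 @ $17 + 49 @ $16 = $2,637
Check: goods available $10,521 = COGS $7,884 + ending $2,637

COGS = $7,884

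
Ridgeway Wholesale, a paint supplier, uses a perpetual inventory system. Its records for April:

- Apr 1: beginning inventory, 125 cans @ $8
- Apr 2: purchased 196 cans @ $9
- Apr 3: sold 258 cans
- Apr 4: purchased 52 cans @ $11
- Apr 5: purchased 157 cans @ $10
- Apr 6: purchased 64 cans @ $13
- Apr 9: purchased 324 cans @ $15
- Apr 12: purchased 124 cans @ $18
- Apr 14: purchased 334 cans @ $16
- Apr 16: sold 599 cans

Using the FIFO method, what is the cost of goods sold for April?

Apr 3, 258 sold [FIFO — oldest first]: 125 @ $8 + 133 @ $9 = $2,197
Apr 16, 599 sold [FIFO — oldest first]: 63 @ $9 + 52 @ $11 + 157 @ $10 + 64 @ $13 + 263 @ $15 = $7,486
Total COGS = $2,197 + $7,486 = $9,683
Ending inventory: 61 @ $15 + 124 @ $18 + 334 @ $16 = $8,491

COGS = $9,683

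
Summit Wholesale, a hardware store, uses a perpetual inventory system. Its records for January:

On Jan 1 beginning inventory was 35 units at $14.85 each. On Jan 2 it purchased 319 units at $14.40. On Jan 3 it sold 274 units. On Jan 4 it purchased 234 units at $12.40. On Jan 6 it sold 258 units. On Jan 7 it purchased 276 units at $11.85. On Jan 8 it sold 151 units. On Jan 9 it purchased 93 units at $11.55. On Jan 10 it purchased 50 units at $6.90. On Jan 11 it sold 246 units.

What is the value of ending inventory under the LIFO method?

Ending inventory = $1,082.85

Jan 3, 274 sold [LIFO — newest first]: 274 @ $14.40 = $3,945.60
Jan 6, 258 sold [LIFO — newest first]: 234 @ $12.40 + 24 @ $14.40 = $3,247.20
Jan 8, 151 sold [LIFO — newest first]: 151 @ $11.85 = $1,789.35
Jan 11, 246 sold [LIFO — newest first]: 50 @ $6.90 + 93 @ $11.55 + 103 @ $11.85 = $2,639.70
Total COGS = $3,945.60 + $3,247.20 + $1,789.35 + $2,639.70 = $11,621.85
Ending inventory: 35 @ $14.85 + 21 @ $14.40 + 22 @ $11.85 = $1,082.85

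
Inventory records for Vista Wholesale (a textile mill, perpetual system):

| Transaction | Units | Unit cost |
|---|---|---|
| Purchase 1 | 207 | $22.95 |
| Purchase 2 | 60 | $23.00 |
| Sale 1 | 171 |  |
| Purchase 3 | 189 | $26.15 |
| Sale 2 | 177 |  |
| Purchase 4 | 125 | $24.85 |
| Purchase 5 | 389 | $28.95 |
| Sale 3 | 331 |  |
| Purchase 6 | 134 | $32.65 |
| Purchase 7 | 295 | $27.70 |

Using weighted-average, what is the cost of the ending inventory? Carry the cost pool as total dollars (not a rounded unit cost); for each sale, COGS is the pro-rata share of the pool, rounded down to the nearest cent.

After Purchase 1: 207 on hand, pool $4,750.65 (≈ $22.9500 each)
After Purchase 2: 267 on hand, pool $6,130.65 (≈ $22.9612 each)
Sale 1, sell 171: 171/267 × $6,130.65 → $3,926.37
After Purchase 3: 285 on hand, pool $7,146.63 (≈ $25.0759 each)
Sale 2, sell 177: 177/285 × $7,146.63 → $4,438.43
After Purchase 4: 233 on hand, pool $5,814.45 (≈ $24.9547 each)
After Purchase 5: 622 on hand, pool $17,076.00 (≈ $27.4534 each)
Sale 3, sell 331: 331/622 × $17,076.00 → $9,087.06
After Purchase 6: 425 on hand, pool $12,364.04 (≈ $29.0919 each)
After Purchase 7: 720 on hand, pool $20,535.54 (≈ $28.5216 each)
Total COGS = $3,926.37 + $4,438.43 + $9,087.06 = $17,451.86
Ending inventory (cost pool remaining) = $20,535.54

Ending inventory = $20,535.54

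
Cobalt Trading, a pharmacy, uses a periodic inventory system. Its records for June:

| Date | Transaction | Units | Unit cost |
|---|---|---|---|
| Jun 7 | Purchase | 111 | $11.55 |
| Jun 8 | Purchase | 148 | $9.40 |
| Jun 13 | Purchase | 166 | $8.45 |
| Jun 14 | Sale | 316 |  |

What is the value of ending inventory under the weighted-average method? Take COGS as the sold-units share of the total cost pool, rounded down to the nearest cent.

Ending inventory = $1,045.37

Jun 14, sell 316: 316/425 × $4,075.95 → $3,030.58
Ending inventory (cost pool remaining) = $1,045.37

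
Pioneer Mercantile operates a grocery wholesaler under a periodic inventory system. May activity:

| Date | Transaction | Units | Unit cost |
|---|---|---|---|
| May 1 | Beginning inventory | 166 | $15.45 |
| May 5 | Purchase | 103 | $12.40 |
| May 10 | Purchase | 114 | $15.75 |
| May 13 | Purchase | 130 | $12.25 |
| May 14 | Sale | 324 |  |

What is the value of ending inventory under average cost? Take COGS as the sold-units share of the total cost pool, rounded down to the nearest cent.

Ending inventory = $2,663.65

May 14, sell 324: 324/513 × $7,229.90 → $4,566.25
Ending inventory (cost pool remaining) = $2,663.65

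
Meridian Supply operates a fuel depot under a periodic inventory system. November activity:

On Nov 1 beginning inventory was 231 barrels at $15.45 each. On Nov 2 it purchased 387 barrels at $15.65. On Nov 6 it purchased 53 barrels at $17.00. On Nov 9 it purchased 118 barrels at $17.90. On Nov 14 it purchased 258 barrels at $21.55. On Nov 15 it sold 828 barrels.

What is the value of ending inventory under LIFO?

Ending inventory = $3,383.55

Nov 15, 828 sold [LIFO — newest first]: 258 @ $21.55 + 118 @ $17.90 + 53 @ $17.00 + 387 @ $15.65 + 12 @ $15.45 = $14,815.05
Ending inventory: 219 @ $15.45 = $3,383.55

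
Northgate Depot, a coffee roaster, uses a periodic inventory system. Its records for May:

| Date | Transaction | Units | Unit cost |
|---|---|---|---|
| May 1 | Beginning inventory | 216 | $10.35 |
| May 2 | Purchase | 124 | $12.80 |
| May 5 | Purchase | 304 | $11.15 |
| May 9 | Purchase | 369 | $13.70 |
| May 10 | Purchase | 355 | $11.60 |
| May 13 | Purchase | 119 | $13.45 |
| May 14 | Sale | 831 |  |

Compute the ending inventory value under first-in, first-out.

May 14, 831 sold [FIFO — oldest first]: 216 @ $10.35 + 124 @ $12.80 + 304 @ $11.15 + 187 @ $13.70 = $9,774.30
Ending inventory: 182 @ $13.70 + 355 @ $11.60 + 119 @ $13.45 = $8,211.95

Ending inventory = $8,211.95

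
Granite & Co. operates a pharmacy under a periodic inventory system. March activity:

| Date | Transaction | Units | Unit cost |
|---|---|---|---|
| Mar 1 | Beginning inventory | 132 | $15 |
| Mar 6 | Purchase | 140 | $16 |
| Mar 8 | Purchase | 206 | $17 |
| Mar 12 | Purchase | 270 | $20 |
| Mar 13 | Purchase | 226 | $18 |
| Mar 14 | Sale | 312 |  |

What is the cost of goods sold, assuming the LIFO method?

Mar 14, 312 sold [LIFO — newest first]: 226 @ $18 + 86 @ $20 = $5,788
Ending inventory: 132 @ $15 + 140 @ $16 + 206 @ $17 + 184 @ $20 = $11,402

COGS = $5,788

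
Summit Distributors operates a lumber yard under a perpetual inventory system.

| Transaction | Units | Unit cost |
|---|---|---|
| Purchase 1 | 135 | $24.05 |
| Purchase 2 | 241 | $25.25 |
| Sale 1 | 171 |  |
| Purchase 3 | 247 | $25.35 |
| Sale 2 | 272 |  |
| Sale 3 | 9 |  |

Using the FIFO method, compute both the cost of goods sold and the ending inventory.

COGS = $11,258.60; ending inventory = $4,334.85

Sale 1 (171) [FIFO — oldest first]: 135 @ $24.05 + 36 @ $25.25 = $4,155.75
Sale 2 (272) [FIFO — oldest first]: 205 @ $25.25 + 67 @ $25.35 = $6,874.70
Sale 3 (9) [FIFO — oldest first]: 9 @ $25.35 = $228.15
Total COGS = $4,155.75 + $6,874.70 + $228.15 = $11,258.60
Ending inventory: 171 @ $25.35 = $4,334.85
Check: goods available $15,593.45 = COGS $11,258.60 + ending $4,334.85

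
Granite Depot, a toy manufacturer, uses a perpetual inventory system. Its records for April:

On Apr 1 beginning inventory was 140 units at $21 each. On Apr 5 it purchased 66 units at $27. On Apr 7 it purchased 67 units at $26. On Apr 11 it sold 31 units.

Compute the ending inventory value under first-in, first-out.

Apr 11, 31 sold [FIFO — oldest first]: 31 @ $21 = $651
Ending inventory: 109 @ $21 + 66 @ $27 + 67 @ $26 = $5,813

Ending inventory = $5,813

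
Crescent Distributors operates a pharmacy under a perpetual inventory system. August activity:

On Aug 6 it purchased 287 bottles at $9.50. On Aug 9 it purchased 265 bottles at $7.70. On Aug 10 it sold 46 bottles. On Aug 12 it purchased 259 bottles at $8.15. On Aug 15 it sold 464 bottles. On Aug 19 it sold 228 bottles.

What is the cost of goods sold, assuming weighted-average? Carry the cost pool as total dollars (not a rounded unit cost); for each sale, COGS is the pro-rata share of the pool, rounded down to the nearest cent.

COGS = $6,259.43

After Aug 6: 287 on hand, pool $2,726.50 (≈ $9.5000 each)
After Aug 9: 552 on hand, pool $4,767.00 (≈ $8.6359 each)
Aug 10, sell 46: 46/552 × $4,767.00 → $397.25
After Aug 12: 765 on hand, pool $6,480.60 (≈ $8.4714 each)
Aug 15, sell 464: 464/765 × $6,480.60 → $3,930.71
Aug 19, sell 228: 228/301 × $2,549.89 → $1,931.47
Total COGS = $397.25 + $3,930.71 + $1,931.47 = $6,259.43
Ending inventory (cost pool remaining) = $618.42
Check: goods available $6,877.85 = COGS $6,259.43 + ending $618.42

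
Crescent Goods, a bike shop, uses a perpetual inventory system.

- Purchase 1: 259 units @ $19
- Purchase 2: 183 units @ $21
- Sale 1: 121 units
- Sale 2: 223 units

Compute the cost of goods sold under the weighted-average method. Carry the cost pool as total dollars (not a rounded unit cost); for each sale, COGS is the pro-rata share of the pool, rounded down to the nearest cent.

COGS = $6,820.84

After Purchase 1: 259 on hand, pool $4,921.00 (≈ $19.0000 each)
After Purchase 2: 442 on hand, pool $8,764.00 (≈ $19.8281 each)
Sale 1, sell 121: 121/442 × $8,764.00 → $2,399.19
Sale 2, sell 223: 223/321 × $6,364.81 → $4,421.65
Total COGS = $2,399.19 + $4,421.65 = $6,820.84
Ending inventory (cost pool remaining) = $1,943.16
Check: goods available $8,764.00 = COGS $6,820.84 + ending $1,943.16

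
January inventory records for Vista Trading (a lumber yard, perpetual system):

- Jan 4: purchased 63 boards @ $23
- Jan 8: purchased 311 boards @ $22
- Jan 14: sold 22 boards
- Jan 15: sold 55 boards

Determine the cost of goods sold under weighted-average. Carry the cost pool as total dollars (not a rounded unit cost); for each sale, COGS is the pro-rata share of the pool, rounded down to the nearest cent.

After Jan 4: 63 on hand, pool $1,449.00 (≈ $23.0000 each)
After Jan 8: 374 on hand, pool $8,291.00 (≈ $22.1684 each)
Jan 14, sell 22: 22/374 × $8,291.00 → $487.70
Jan 15, sell 55: 55/352 × $7,803.30 → $1,219.26
Total COGS = $487.70 + $1,219.26 = $1,706.96
Ending inventory (cost pool remaining) = $6,584.04

COGS = $1,706.96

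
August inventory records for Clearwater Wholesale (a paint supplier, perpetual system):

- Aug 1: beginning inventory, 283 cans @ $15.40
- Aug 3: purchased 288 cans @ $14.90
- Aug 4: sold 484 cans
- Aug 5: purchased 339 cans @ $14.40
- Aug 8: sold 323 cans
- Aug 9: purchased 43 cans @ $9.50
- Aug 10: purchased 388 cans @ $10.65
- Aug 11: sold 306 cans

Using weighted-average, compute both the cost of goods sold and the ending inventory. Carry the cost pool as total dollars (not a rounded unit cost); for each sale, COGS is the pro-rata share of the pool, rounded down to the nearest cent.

After Aug 1: 283 on hand, pool $4,358.20 (≈ $15.4000 each)
After Aug 3: 571 on hand, pool $8,649.40 (≈ $15.1478 each)
Aug 4, sell 484: 484/571 × $8,649.40 → $7,331.54
After Aug 5: 426 on hand, pool $6,199.46 (≈ $14.5527 each)
Aug 8, sell 323: 323/426 × $6,199.46 → $4,700.52
After Aug 9: 146 on hand, pool $1,907.44 (≈ $13.0647 each)
After Aug 10: 534 on hand, pool $6,039.64 (≈ $11.3102 each)
Aug 11, sell 306: 306/534 × $6,039.64 → $3,460.91
Total COGS = $7,331.54 + $4,700.52 + $3,460.91 = $15,492.97
Ending inventory (cost pool remaining) = $2,578.73

COGS = $15,492.97; ending inventory = $2,578.73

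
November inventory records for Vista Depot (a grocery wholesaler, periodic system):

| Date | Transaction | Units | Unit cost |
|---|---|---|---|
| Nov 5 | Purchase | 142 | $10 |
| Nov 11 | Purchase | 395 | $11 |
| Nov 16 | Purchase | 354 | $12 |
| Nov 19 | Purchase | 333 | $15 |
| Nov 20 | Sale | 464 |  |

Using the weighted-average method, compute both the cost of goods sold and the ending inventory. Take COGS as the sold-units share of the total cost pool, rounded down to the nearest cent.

COGS = $5,689.30; ending inventory = $9,318.70

Nov 20, sell 464: 464/1224 × $15,008.00 → $5,689.30
Ending inventory (cost pool remaining) = $9,318.70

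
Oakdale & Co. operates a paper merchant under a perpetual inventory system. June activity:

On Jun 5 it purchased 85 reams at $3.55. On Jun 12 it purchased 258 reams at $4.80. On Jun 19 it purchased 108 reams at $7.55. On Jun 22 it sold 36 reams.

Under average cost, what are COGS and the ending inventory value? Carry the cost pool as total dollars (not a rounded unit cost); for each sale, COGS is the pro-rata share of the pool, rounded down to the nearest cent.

After Jun 5: 85 on hand, pool $301.75 (≈ $3.5500 each)
After Jun 12: 343 on hand, pool $1,540.15 (≈ $4.4902 each)
After Jun 19: 451 on hand, pool $2,355.55 (≈ $5.2229 each)
Jun 22, sell 36: 36/451 × $2,355.55 → $188.02
Ending inventory (cost pool remaining) = $2,167.53

COGS = $188.02; ending inventory = $2,167.53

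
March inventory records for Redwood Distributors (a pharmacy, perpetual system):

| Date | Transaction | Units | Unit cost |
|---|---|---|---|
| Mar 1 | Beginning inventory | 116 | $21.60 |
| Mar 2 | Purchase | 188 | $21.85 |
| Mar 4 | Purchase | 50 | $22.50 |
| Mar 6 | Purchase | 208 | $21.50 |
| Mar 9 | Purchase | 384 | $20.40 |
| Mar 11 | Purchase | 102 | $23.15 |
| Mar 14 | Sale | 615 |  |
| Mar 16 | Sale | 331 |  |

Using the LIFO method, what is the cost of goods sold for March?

COGS = $20,202.10

Mar 14, 615 sold [LIFO — newest first]: 102 @ $23.15 + 384 @ $20.40 + 129 @ $21.50 = $12,968.40
Mar 16, 331 sold [LIFO — newest first]: 79 @ $21.50 + 50 @ $22.50 + 188 @ $21.85 + 14 @ $21.60 = $7,233.70
Total COGS = $12,968.40 + $7,233.70 = $20,202.10
Ending inventory: 102 @ $21.60 = $2,203.20
Check: goods available $22,405.30 = COGS $20,202.10 + ending $2,203.20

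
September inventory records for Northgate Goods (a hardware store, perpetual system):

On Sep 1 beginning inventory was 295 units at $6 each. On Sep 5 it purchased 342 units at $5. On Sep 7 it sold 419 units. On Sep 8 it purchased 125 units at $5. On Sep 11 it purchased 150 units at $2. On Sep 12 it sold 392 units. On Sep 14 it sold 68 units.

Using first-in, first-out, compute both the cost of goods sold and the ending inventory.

COGS = $4,339; ending inventory = $66

Sep 7, 419 sold [FIFO — oldest first]: 295 @ $6 + 124 @ $5 = $2,390
Sep 12, 392 sold [FIFO — oldest first]: 218 @ $5 + 125 @ $5 + 49 @ $2 = $1,813
Sep 14, 68 sold [FIFO — oldest first]: 68 @ $2 = $136
Total COGS = $2,390 + $1,813 + $136 = $4,339
Ending inventory: 33 @ $2 = $66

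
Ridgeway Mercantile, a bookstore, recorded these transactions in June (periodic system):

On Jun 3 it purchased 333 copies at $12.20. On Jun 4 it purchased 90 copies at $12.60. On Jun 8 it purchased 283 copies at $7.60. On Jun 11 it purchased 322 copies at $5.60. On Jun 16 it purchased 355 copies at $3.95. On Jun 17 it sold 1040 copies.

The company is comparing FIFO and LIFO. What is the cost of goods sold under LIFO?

FIFO COGS: 333 @ $12.20 + 90 @ $12.60 + 283 @ $7.60 + 322 @ $5.60 + 12 @ $3.95 = $9,198.00
LIFO COGS: 355 @ $3.95 + 322 @ $5.60 + 283 @ $7.60 + 80 @ $12.60 = $6,364.25

COGS = $6,364.25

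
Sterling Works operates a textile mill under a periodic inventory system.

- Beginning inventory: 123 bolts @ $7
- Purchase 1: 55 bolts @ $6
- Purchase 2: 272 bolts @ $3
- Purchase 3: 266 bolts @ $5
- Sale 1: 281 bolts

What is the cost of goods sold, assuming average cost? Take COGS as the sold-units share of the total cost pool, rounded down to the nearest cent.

Sale 1, sell 281: 281/716 × $3,337.00 → $1,309.63
Ending inventory (cost pool remaining) = $2,027.37

COGS = $1,309.63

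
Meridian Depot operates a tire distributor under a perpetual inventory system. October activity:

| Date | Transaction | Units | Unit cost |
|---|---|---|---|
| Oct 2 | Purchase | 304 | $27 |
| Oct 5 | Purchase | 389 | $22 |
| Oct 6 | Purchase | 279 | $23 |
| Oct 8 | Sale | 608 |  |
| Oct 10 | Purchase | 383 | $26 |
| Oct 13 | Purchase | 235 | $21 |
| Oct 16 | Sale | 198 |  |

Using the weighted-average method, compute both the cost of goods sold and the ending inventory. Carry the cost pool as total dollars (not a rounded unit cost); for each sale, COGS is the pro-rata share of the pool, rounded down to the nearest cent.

COGS = $19,254.65; ending inventory = $18,821.35

After Oct 2: 304 on hand, pool $8,208.00 (≈ $27.0000 each)
After Oct 5: 693 on hand, pool $16,766.00 (≈ $24.1934 each)
After Oct 6: 972 on hand, pool $23,183.00 (≈ $23.8508 each)
Oct 8, sell 608: 608/972 × $23,183.00 → $14,501.30
After Oct 10: 747 on hand, pool $18,639.70 (≈ $24.9527 each)
After Oct 13: 982 on hand, pool $23,574.70 (≈ $24.0068 each)
Oct 16, sell 198: 198/982 × $23,574.70 → $4,753.35
Total COGS = $14,501.30 + $4,753.35 = $19,254.65
Ending inventory (cost pool remaining) = $18,821.35
Check: goods available $38,076.00 = COGS $19,254.65 + ending $18,821.35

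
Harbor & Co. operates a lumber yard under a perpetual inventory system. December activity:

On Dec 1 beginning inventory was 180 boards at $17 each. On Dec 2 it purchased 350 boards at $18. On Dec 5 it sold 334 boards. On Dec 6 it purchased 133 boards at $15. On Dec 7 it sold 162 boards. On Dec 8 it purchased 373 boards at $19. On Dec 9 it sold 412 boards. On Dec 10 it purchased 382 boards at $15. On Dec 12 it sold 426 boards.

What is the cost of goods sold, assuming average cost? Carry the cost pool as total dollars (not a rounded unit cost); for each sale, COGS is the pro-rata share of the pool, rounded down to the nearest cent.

After Dec 1: 180 on hand, pool $3,060.00 (≈ $17.0000 each)
After Dec 2: 530 on hand, pool $9,360.00 (≈ $17.6604 each)
Dec 5, sell 334: 334/530 × $9,360.00 → $5,898.56
After Dec 6: 329 on hand, pool $5,456.44 (≈ $16.5849 each)
Dec 7, sell 162: 162/329 × $5,456.44 → $2,686.75
After Dec 8: 540 on hand, pool $9,856.69 (≈ $18.2531 each)
Dec 9, sell 412: 412/540 × $9,856.69 → $7,520.28
After Dec 10: 510 on hand, pool $8,066.41 (≈ $15.8165 each)
Dec 12, sell 426: 426/510 × $8,066.41 → $6,737.82
Total COGS = $5,898.56 + $2,686.75 + $7,520.28 + $6,737.82 = $22,843.41
Ending inventory (cost pool remaining) = $1,328.59
Check: goods available $24,172.00 = COGS $22,843.41 + ending $1,328.59

COGS = $22,843.41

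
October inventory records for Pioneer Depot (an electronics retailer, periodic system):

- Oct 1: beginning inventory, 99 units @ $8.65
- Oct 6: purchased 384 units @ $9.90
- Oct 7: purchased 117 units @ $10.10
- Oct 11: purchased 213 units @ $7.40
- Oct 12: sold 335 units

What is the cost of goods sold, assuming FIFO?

Oct 12, 335 sold [FIFO — oldest first]: 99 @ $8.65 + 236 @ $9.90 = $3,192.75
Ending inventory: 148 @ $9.90 + 117 @ $10.10 + 213 @ $7.40 = $4,223.10

COGS = $3,192.75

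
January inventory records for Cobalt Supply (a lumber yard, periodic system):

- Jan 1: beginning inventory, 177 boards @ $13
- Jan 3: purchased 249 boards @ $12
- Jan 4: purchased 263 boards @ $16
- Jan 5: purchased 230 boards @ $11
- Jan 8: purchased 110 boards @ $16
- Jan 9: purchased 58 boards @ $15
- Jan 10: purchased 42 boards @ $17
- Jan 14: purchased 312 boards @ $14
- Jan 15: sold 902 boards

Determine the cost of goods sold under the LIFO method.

Jan 15, 902 sold [LIFO — newest first]: 312 @ $14 + 42 @ $17 + 58 @ $15 + 110 @ $16 + 230 @ $11 + 150 @ $16 = $12,642
Ending inventory: 177 @ $13 + 249 @ $12 + 113 @ $16 = $7,097

COGS = $12,642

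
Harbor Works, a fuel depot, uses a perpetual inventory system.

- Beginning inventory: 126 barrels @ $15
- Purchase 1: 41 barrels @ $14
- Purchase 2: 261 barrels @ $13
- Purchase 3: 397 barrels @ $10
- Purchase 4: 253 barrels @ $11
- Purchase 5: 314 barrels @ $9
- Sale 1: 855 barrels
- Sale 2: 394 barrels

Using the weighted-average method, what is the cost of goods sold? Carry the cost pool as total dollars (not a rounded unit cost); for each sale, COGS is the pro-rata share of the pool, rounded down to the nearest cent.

After Beginning: 126 on hand, pool $1,890.00 (≈ $15.0000 each)
After Purchase 1: 167 on hand, pool $2,464.00 (≈ $14.7545 each)
After Purchase 2: 428 on hand, pool $5,857.00 (≈ $13.6846 each)
After Purchase 3: 825 on hand, pool $9,827.00 (≈ $11.9115 each)
After Purchase 4: 1078 on hand, pool $12,610.00 (≈ $11.6976 each)
After Purchase 5: 1392 on hand, pool $15,436.00 (≈ $11.0891 each)
Sale 1, sell 855: 855/1392 × $15,436.00 → $9,481.16
Sale 2, sell 394: 394/537 × $5,954.84 → $4,369.10
Total COGS = $9,481.16 + $4,369.10 = $13,850.26
Ending inventory (cost pool remaining) = $1,585.74
Check: goods available $15,436.00 = COGS $13,850.26 + ending $1,585.74

COGS = $13,850.26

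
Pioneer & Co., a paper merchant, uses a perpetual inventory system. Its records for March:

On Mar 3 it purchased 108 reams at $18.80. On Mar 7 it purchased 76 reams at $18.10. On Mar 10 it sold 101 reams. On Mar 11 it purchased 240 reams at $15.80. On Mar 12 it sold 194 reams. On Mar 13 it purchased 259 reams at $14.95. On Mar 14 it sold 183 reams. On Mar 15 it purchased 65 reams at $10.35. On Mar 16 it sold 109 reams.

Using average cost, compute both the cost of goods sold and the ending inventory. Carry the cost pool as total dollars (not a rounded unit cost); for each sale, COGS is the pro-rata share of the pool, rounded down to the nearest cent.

After Mar 3: 108 on hand, pool $2,030.40 (≈ $18.8000 each)
After Mar 7: 184 on hand, pool $3,406.00 (≈ $18.5109 each)
Mar 10, sell 101: 101/184 × $3,406.00 → $1,869.59
After Mar 11: 323 on hand, pool $5,328.41 (≈ $16.4966 each)
Mar 12, sell 194: 194/323 × $5,328.41 → $3,200.34
After Mar 13: 388 on hand, pool $6,000.12 (≈ $15.4642 each)
Mar 14, sell 183: 183/388 × $6,000.12 → $2,829.95
After Mar 15: 270 on hand, pool $3,842.92 (≈ $14.2330 each)
Mar 16, sell 109: 109/270 × $3,842.92 → $1,551.40
Total COGS = $1,869.59 + $3,200.34 + $2,829.95 + $1,551.40 = $9,451.28
Ending inventory (cost pool remaining) = $2,291.52

COGS = $9,451.28; ending inventory = $2,291.52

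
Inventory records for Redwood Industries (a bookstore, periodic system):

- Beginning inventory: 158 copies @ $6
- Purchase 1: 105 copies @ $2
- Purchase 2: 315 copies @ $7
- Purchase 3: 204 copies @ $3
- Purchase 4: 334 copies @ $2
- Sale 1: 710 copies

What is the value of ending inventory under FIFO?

Sale 1 (710) [FIFO — oldest first]: 158 @ $6 + 105 @ $2 + 315 @ $7 + 132 @ $3 = $3,759
Ending inventory: 72 @ $3 + 334 @ $2 = $884

Ending inventory = $884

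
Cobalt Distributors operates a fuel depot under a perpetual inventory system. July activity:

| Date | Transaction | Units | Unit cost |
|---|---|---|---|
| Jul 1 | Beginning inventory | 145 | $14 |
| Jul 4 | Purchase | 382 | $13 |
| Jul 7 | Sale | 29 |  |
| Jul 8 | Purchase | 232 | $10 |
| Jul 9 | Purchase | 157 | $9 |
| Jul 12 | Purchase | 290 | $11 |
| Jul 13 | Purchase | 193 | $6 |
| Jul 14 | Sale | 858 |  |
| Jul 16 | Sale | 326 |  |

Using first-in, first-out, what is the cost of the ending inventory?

Ending inventory = $1,116

Jul 7, 29 sold [FIFO — oldest first]: 29 @ $14 = $406
Jul 14, 858 sold [FIFO — oldest first]: 116 @ $14 + 382 @ $13 + 232 @ $10 + 128 @ $9 = $10,062
Jul 16, 326 sold [FIFO — oldest first]: 29 @ $9 + 290 @ $11 + 7 @ $6 = $3,493
Total COGS = $406 + $10,062 + $3,493 = $13,961
Ending inventory: 186 @ $6 = $1,116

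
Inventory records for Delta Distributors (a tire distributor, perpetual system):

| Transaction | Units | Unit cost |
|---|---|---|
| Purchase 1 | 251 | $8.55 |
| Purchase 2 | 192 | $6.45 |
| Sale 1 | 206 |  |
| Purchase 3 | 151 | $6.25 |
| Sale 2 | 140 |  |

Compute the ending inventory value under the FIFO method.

Ending inventory = $1,569.40

Sale 1 (206) [FIFO — oldest first]: 206 @ $8.55 = $1,761.30
Sale 2 (140) [FIFO — oldest first]: 45 @ $8.55 + 95 @ $6.45 = $997.50
Total COGS = $1,761.30 + $997.50 = $2,758.80
Ending inventory: 97 @ $6.45 + 151 @ $6.25 = $1,569.40
Check: goods available $4,328.20 = COGS $2,758.80 + ending $1,569.40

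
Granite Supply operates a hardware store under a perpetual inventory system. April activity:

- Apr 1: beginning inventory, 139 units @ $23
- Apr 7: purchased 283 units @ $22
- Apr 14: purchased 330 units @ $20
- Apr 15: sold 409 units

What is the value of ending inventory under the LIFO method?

Apr 15, 409 sold [LIFO — newest first]: 330 @ $20 + 79 @ $22 = $8,338
Ending inventory: 139 @ $23 + 204 @ $22 = $7,685

Ending inventory = $7,685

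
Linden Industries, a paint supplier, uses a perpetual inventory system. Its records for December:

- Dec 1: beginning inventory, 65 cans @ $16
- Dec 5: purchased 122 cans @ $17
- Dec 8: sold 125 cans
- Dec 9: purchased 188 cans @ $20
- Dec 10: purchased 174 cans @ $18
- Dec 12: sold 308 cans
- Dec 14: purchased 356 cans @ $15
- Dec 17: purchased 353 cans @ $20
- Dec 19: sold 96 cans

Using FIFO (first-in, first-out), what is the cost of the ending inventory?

Dec 8, 125 sold [FIFO — oldest first]: 65 @ $16 + 60 @ $17 = $2,060
Dec 12, 308 sold [FIFO — oldest first]: 62 @ $17 + 188 @ $20 + 58 @ $18 = $5,858
Dec 19, 96 sold [FIFO — oldest first]: 96 @ $18 = $1,728
Total COGS = $2,060 + $5,858 + $1,728 = $9,646
Ending inventory: 20 @ $18 + 356 @ $15 + 353 @ $20 = $12,760

Ending inventory = $12,760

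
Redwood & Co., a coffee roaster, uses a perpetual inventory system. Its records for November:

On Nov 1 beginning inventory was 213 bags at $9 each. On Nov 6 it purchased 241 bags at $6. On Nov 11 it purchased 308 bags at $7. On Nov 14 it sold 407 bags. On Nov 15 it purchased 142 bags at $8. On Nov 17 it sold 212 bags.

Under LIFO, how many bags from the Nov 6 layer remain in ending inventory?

Nov 14, 407 sold [LIFO — newest first]: 308 @ $7 + 99 @ $6 = $2,750
Nov 17, 212 sold [LIFO — newest first]: 142 @ $8 + 70 @ $6 = $1,556
Total COGS = $2,750 + $1,556 = $4,306
Ending inventory: 213 @ $9 + 72 @ $6 = $2,349

72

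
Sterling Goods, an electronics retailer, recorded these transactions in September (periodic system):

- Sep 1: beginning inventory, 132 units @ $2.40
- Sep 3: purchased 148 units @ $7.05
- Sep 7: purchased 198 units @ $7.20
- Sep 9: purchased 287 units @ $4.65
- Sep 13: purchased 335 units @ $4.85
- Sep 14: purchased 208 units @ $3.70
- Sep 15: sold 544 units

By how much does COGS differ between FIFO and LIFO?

$693.70

FIFO COGS: 132 @ $2.40 + 148 @ $7.05 + 198 @ $7.20 + 66 @ $4.65 = $3,092.70
LIFO COGS: 208 @ $3.70 + 335 @ $4.85 + 1 @ $4.65 = $2,399.00
Difference = |$3,092.70 − $2,399.00| = $693.70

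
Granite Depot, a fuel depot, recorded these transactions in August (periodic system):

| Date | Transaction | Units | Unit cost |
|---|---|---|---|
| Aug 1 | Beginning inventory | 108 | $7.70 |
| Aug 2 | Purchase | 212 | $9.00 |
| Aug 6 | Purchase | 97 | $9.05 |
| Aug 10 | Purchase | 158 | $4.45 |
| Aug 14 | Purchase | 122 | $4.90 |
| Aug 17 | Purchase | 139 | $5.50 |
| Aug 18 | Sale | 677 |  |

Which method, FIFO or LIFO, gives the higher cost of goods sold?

FIFO COGS: 108 @ $7.70 + 212 @ $9.00 + 97 @ $9.05 + 158 @ $4.45 + 102 @ $4.90 = $4,820.35
LIFO COGS: 139 @ $5.50 + 122 @ $4.90 + 158 @ $4.45 + 97 @ $9.05 + 161 @ $9.00 = $4,392.25

FIFO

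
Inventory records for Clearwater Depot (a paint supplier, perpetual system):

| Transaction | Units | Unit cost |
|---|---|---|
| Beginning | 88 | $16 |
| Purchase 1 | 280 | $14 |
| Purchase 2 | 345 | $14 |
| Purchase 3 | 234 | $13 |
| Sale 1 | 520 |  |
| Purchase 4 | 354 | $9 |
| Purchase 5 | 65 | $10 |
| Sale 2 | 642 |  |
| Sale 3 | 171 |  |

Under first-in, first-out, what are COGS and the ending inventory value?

COGS = $16,706; ending inventory = $330

Sale 1 (520) [FIFO — oldest first]: 88 @ $16 + 280 @ $14 + 152 @ $14 = $7,456
Sale 2 (642) [FIFO — oldest first]: 193 @ $14 + 234 @ $13 + 215 @ $9 = $7,679
Sale 3 (171) [FIFO — oldest first]: 139 @ $9 + 32 @ $10 = $1,571
Total COGS = $7,456 + $7,679 + $1,571 = $16,706
Ending inventory: 33 @ $10 = $330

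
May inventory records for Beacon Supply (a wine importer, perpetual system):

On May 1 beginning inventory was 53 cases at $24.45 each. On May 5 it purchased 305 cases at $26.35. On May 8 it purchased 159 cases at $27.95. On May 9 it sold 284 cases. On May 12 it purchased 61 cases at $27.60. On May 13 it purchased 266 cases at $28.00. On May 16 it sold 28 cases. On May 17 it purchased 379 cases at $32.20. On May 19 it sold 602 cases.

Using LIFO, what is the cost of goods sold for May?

May 9, 284 sold [LIFO — newest first]: 159 @ $27.95 + 125 @ $26.35 = $7,737.80
May 16, 28 sold [LIFO — newest first]: 28 @ $28.00 = $784.00
May 19, 602 sold [LIFO — newest first]: 379 @ $32.20 + 223 @ $28.00 = $18,447.80
Total COGS = $7,737.80 + $784.00 + $18,447.80 = $26,969.60
Ending inventory: 53 @ $24.45 + 180 @ $26.35 + 61 @ $27.60 + 15 @ $28.00 = $8,142.45

COGS = $26,969.60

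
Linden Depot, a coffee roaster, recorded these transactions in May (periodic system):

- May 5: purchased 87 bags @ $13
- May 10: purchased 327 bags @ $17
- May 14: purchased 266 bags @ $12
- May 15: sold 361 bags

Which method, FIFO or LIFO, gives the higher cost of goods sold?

FIFO COGS: 87 @ $13 + 274 @ $17 = $5,789
LIFO COGS: 266 @ $12 + 95 @ $17 = $4,807

FIFO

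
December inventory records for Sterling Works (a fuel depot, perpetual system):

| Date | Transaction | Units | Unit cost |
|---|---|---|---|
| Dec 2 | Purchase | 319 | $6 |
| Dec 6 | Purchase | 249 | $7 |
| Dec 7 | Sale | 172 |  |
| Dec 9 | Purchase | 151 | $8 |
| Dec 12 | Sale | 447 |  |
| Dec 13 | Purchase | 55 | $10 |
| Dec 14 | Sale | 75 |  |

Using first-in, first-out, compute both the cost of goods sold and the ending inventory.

Dec 7, 172 sold [FIFO — oldest first]: 172 @ $6 = $1,032
Dec 12, 447 sold [FIFO — oldest first]: 147 @ $6 + 249 @ $7 + 51 @ $8 = $3,033
Dec 14, 75 sold [FIFO — oldest first]: 75 @ $8 = $600
Total COGS = $1,032 + $3,033 + $600 = $4,665
Ending inventory: 25 @ $8 + 55 @ $10 = $750
Check: goods available $5,415 = COGS $4,665 + ending $750

COGS = $4,665; ending inventory = $750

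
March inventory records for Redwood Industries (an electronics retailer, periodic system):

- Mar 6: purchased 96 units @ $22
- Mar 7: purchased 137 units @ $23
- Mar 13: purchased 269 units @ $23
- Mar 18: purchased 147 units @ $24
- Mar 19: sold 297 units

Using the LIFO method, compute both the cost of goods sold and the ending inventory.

COGS = $6,978; ending inventory = $8,000

Mar 19, 297 sold [LIFO — newest first]: 147 @ $24 + 150 @ $23 = $6,978
Ending inventory: 96 @ $22 + 137 @ $23 + 119 @ $23 = $8,000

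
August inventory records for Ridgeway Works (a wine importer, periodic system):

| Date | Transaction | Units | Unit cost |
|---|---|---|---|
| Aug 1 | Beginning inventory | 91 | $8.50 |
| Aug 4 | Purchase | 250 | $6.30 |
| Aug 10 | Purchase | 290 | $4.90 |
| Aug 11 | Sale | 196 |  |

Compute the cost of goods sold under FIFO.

Aug 11, 196 sold [FIFO — oldest first]: 91 @ $8.50 + 105 @ $6.30 = $1,435.00
Ending inventory: 145 @ $6.30 + 290 @ $4.90 = $2,334.50

COGS = $1,435.00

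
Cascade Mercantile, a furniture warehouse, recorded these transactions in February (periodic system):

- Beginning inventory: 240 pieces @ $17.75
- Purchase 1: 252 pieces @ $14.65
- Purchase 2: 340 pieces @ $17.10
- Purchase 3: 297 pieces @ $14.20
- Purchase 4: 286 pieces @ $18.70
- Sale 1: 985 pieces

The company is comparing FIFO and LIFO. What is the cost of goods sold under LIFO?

COGS = $16,287.90

FIFO COGS: 240 @ $17.75 + 252 @ $14.65 + 340 @ $17.10 + 153 @ $14.20 = $15,938.40
LIFO COGS: 286 @ $18.70 + 297 @ $14.20 + 340 @ $17.10 + 62 @ $14.65 = $16,287.90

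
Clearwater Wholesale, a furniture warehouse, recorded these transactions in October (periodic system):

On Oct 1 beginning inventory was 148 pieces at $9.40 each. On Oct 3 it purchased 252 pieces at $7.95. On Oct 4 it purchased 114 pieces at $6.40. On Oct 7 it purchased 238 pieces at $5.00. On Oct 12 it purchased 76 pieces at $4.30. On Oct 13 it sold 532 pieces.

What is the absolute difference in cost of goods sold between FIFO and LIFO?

FIFO COGS: 148 @ $9.40 + 252 @ $7.95 + 114 @ $6.40 + 18 @ $5.00 = $4,214.20
LIFO COGS: 76 @ $4.30 + 238 @ $5.00 + 114 @ $6.40 + 104 @ $7.95 = $3,073.20
Difference = |$4,214.20 − $3,073.20| = $1,141.00

$1,141.00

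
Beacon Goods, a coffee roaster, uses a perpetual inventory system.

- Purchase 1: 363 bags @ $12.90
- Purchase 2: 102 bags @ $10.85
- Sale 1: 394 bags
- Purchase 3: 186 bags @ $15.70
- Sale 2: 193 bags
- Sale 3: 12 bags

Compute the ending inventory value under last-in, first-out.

Sale 1 (394) [LIFO — newest first]: 102 @ $10.85 + 292 @ $12.90 = $4,873.50
Sale 2 (193) [LIFO — newest first]: 186 @ $15.70 + 7 @ $12.90 = $3,010.50
Sale 3 (12) [LIFO — newest first]: 12 @ $12.90 = $154.80
Total COGS = $4,873.50 + $3,010.50 + $154.80 = $8,038.80
Ending inventory: 52 @ $12.90 = $670.80
Check: goods available $8,709.60 = COGS $8,038.80 + ending $670.80

Ending inventory = $670.80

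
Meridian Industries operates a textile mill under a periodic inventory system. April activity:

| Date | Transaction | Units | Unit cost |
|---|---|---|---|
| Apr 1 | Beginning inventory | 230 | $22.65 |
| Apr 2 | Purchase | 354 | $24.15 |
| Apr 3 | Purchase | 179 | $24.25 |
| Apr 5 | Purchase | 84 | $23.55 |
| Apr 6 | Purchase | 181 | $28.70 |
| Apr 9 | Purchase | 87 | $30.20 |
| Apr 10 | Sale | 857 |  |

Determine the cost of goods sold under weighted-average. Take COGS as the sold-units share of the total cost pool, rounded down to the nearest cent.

Apr 10, sell 857: 857/1115 × $27,899.65 → $21,443.94
Ending inventory (cost pool remaining) = $6,455.71

COGS = $21,443.94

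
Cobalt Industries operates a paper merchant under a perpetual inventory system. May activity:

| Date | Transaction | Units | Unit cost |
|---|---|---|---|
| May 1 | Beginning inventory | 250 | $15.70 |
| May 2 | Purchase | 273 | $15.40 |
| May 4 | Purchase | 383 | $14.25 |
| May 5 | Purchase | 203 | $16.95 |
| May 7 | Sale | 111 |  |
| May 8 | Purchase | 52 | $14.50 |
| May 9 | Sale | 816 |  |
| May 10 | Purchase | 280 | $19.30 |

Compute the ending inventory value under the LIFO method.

Ending inventory = $9,077.80

May 7, 111 sold [LIFO — newest first]: 111 @ $16.95 = $1,881.45
May 9, 816 sold [LIFO — newest first]: 52 @ $14.50 + 92 @ $16.95 + 383 @ $14.25 + 273 @ $15.40 + 16 @ $15.70 = $12,226.55
Total COGS = $1,881.45 + $12,226.55 = $14,108.00
Ending inventory: 234 @ $15.70 + 280 @ $19.30 = $9,077.80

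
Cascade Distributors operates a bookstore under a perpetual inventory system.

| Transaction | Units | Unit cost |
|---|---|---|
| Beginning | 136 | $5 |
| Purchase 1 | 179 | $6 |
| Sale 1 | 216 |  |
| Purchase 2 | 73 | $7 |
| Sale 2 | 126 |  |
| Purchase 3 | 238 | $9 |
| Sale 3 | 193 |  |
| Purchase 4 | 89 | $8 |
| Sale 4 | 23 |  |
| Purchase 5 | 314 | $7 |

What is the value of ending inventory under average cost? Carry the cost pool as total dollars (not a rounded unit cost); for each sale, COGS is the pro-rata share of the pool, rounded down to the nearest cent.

After Beginning: 136 on hand, pool $680.00 (≈ $5.0000 each)
After Purchase 1: 315 on hand, pool $1,754.00 (≈ $5.5683 each)
Sale 1, sell 216: 216/315 × $1,754.00 → $1,202.74
After Purchase 2: 172 on hand, pool $1,062.26 (≈ $6.1759 each)
Sale 2, sell 126: 126/172 × $1,062.26 → $778.16
After Purchase 3: 284 on hand, pool $2,426.10 (≈ $8.5426 each)
Sale 3, sell 193: 193/284 × $2,426.10 → $1,648.72
After Purchase 4: 180 on hand, pool $1,489.38 (≈ $8.2743 each)
Sale 4, sell 23: 23/180 × $1,489.38 → $190.30
After Purchase 5: 471 on hand, pool $3,497.08 (≈ $7.4248 each)
Total COGS = $1,202.74 + $778.16 + $1,648.72 + $190.30 = $3,819.92
Ending inventory (cost pool remaining) = $3,497.08
Check: goods available $7,317.00 = COGS $3,819.92 + ending $3,497.08

Ending inventory = $3,497.08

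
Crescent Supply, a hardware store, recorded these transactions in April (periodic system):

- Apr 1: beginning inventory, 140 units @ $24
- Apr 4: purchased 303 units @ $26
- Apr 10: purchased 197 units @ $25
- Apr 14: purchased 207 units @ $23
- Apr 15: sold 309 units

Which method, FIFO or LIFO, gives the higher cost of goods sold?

FIFO

FIFO COGS: 140 @ $24 + 169 @ $26 = $7,754
LIFO COGS: 207 @ $23 + 102 @ $25 = $7,311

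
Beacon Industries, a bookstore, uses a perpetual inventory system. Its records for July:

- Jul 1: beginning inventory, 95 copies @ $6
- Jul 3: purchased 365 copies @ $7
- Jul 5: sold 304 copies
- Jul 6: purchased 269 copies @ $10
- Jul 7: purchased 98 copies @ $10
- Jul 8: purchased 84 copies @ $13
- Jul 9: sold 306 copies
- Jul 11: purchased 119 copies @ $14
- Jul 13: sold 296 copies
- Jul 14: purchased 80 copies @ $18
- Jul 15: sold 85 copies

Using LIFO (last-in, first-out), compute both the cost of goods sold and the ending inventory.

Jul 5, 304 sold [LIFO — newest first]: 304 @ $7 = $2,128
Jul 9, 306 sold [LIFO — newest first]: 84 @ $13 + 98 @ $10 + 124 @ $10 = $3,312
Jul 13, 296 sold [LIFO — newest first]: 119 @ $14 + 145 @ $10 + 32 @ $7 = $3,340
Jul 15, 85 sold [LIFO — newest first]: 80 @ $18 + 5 @ $7 = $1,475
Total COGS = $2,128 + $3,312 + $3,340 + $1,475 = $10,255
Ending inventory: 95 @ $6 + 24 @ $7 = $738

COGS = $10,255; ending inventory = $738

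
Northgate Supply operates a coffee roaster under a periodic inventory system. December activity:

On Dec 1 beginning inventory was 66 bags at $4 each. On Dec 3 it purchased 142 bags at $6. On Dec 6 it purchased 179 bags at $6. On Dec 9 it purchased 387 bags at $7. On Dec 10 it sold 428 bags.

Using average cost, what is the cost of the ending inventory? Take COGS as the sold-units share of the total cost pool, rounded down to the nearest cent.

Dec 10, sell 428: 428/774 × $4,899.00 → $2,709.00
Ending inventory (cost pool remaining) = $2,190.00
Check: goods available $4,899.00 = COGS $2,709.00 + ending $2,190.00

Ending inventory = $2,190.00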